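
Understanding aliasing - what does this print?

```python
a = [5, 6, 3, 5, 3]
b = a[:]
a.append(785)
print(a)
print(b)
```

Key concept: slice [:] creates copy.
Step by step:
`a = [5, 6, 3, 5, 3]` → a = [5, 6, 3, 5, 3]
`b = a[:]` → b = [5, 6, 3, 5, 3]
`a.append(785)` → a = [5, 6, 3, 5, 3, 785]
`print(a)` → prints [5, 6, 3, 5, 3, 785]
`print(b)` → prints [5, 6, 3, 5, 3]

Answer:
[5, 6, 3, 5, 3, 785]
[5, 6, 3, 5, 3]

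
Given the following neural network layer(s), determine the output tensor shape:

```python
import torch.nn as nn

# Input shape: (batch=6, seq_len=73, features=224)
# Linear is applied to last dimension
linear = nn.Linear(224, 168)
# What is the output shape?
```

Input: (6, 73, 224) -> Output: (6, 73, 168)

Answer: (6, 73, 168)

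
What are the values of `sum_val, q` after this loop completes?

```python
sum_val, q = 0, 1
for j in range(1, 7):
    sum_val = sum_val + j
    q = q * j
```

Sum and factorial of 1 to 6
`sum_val, q` takes the values: (0, 1) → (1, 1) → (3, 1) → (3, 2) → (6, 2) → (6, 6) → (10, 6) → (10, 24) → (15, 24) → (15, 120) → (21, 120) → (21, 720)

Answer: 21, 720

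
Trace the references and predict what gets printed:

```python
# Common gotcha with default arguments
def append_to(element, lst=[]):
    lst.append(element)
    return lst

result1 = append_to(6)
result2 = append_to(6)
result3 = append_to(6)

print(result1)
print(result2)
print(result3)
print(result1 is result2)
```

Key concept: mutable default argument gotcha.
Step by step:
`result1 = append_to(6)` → result1 = [6]
`result2 = append_to(6)` → result1 = [6, 6] (same object as result2); result2 = [6, 6] (same object as result1)
`result3 = append_to(6)` → result1 = [6, 6, 6] (same object as result2, result3); result2 = [6, 6, 6] (same object as result1, result3); result3 = [6, 6, 6] (same object as result1, result2)
`print(result1)` → prints [6, 6, 6]
`print(result2)` → prints [6, 6, 6]
`print(result3)` → prints [6, 6, 6]
`print(result1 is result2)` → prints True

Answer:
[6, 6, 6]
[6, 6, 6]
[6, 6, 6]
True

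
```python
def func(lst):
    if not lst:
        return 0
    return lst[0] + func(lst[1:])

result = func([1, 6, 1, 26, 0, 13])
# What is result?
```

1 + 6 + 1 + 26 + 0 + 13 + 0 = 47

Answer: 47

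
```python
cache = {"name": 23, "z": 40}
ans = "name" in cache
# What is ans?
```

Trace:
`cache = {"name": 23, "z": 40}` → cache = {'name': 23, 'z': 40}
`ans = "name" in cache` → ans = True
So ans = True

Answer: True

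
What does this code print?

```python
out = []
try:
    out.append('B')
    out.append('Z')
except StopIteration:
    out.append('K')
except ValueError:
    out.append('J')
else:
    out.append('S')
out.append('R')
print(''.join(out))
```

Execution trace: 'B' (try body) → 'Z' (try body, no exception) → 'S' (else) → 'R' (after the try/except). Output: BZSR

Answer: BZSR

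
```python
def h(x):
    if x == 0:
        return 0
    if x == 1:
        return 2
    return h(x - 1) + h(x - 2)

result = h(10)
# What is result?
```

Build up from base cases: h(0)=0, h(1)=2, h(2)=2, h(3)=4, h(4)=6, h(5)=10, h(6)=16, ..., h(10)=110

Answer: 110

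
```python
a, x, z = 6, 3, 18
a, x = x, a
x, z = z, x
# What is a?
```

Trace:
`a, x, z = 6, 3, 18` → a = 6; x = 3; z = 18
`a, x = x, a` → a = 3; x = 6
`x, z = z, x` → x = 18; z = 6
So a = 3

Answer: 3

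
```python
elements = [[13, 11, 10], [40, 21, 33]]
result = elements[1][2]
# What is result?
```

Trace:
`elements = [[13, 11, 10], [40, 21, 33]]` → elements = [[13, 11, 10], [40, 21, 33]]
`result = elements[1][2]` → result = 33
So result = 33

Answer: 33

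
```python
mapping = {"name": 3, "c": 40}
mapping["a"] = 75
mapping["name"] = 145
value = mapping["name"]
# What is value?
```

Trace:
`mapping = {"name": 3, "c": 40}` → mapping = {'name': 3, 'c': 40}
`mapping["a"] = 75` → mapping = {'name': 3, 'c': 40, 'a': 75}
`mapping["name"] = 145` → mapping = {'name': 145, 'c': 40, 'a': 75}
`value = mapping["name"]` → value = 145
So value = 145

Answer: 145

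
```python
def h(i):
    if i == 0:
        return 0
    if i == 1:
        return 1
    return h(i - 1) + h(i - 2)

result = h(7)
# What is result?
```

Build up from base cases: h(0)=0, h(1)=1, h(2)=1, h(3)=2, h(4)=3, h(5)=5, h(6)=8, ..., h(7)=13

Answer: 13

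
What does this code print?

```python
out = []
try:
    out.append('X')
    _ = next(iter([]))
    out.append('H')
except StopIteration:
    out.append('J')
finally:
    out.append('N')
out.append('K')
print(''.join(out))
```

Execution trace: 'X' (try body) → 'J' (except StopIteration) → 'N' (finally) → 'K' (after the try/except). Output: XJNK

Answer: XJNK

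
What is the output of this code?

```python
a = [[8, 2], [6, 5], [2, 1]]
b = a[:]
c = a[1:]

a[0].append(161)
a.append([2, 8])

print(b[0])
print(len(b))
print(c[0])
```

Key concept: slice with nested mutation.
Step by step:
`a = [[8, 2], [6, 5], [2, 1]]` → a = [[8, 2], [6, 5], [2, 1]]
`b = a[:]` → b = [[8, 2], [6, 5], [2, 1]]
`c = a[1:]` → c = [[6, 5], [2, 1]]
`a[0].append(161)` → a = [[8, 2, 161], [6, 5], [2, 1]]; b = [[8, 2, 161], [6, 5], [2, 1]]
`a.append([2, 8])` → a = [[8, 2, 161], [6, 5], [2, 1], [2, 8]]
`print(b[0])` → prints [8, 2, 161]
`print(len(b))` → prints 3
`print(c[0])` → prints [6, 5]

Answer:
[8, 2, 161]
3
[6, 5]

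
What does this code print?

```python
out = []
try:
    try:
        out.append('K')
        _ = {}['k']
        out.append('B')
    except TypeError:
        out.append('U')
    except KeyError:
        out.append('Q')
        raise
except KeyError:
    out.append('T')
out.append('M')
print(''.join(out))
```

Execution trace: 'K' (inner try body) → 'Q' (inner except KeyError) → 'T' (outer except KeyError) → 'M' (after the try/except). Output: KQTM

Answer: KQTM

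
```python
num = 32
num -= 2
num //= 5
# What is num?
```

Trace:
`num = 32` → num = 32
`num -= 2` → num = 30
`num //= 5` → num = 6
So num = 6

Answer: 6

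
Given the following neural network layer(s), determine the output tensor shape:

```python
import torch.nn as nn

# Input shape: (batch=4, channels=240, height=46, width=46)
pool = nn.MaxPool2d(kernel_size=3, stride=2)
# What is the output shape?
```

Input: (4, 240, 46, 46) -> Output: (4, 240, 22, 22)

Answer: (4, 240, 22, 22)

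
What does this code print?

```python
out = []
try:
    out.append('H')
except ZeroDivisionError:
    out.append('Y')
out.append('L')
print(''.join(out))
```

Execution trace: 'H' (try body, no exception) → 'L' (after the try/except). Output: HL

Answer: HL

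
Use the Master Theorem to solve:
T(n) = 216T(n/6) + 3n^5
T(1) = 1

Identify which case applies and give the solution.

a=216, b=6, f(n)=3n^5. log_6(216) = 3. Since c=5 > 3 and the regularity condition holds (216(n/6)^5 = (216/6^5)n^5 with 216/6^5 < 1), Case 3 applies: T(n) = Θ(f(n)) = O(n^5).

Answer: O(n^5) - Case 3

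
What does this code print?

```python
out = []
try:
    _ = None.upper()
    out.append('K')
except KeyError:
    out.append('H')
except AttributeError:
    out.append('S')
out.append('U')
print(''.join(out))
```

Execution trace: 'S' (except AttributeError) → 'U' (after the try/except). Output: SU

Answer: SU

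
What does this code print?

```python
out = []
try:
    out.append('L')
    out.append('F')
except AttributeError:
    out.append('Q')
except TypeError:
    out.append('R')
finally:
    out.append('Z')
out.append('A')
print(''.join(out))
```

Execution trace: 'L' (try body) → 'F' (try body, no exception) → 'Z' (finally) → 'A' (after the try/except). Output: LFZA

Answer: LFZA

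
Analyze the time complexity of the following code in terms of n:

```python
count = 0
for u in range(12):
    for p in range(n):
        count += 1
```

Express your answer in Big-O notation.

Each loop level contributes: 1 × n. Multiplying the contributions gives O(n).

Answer: O(n)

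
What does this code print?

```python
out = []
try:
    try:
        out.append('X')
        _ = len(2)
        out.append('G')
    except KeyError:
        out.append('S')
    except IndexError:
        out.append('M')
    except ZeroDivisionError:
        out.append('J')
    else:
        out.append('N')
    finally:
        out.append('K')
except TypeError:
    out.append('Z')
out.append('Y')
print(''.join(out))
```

Execution trace: 'X' (try body) → 'K' (finally) → 'Z' (outer except TypeError) → 'Y' (after the try/except). Output: XKZY

Answer: XKZY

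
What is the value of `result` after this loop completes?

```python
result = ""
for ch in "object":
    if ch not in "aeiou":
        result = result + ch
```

Remove vowels from 'object'
`result` takes the values: "" → "b" → "bj" → "bjc" → "bjct"

Answer: "bjct"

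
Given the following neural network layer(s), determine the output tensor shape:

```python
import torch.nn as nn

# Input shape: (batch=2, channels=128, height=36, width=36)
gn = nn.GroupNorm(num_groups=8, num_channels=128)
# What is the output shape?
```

Input: (2, 128, 36, 36) -> Output: (2, 128, 36, 36)

Answer: (2, 128, 36, 36)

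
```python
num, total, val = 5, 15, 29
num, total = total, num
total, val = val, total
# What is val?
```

Trace:
`num, total, val = 5, 15, 29` → num = 5; total = 15; val = 29
`num, total = total, num` → num = 15; total = 5
`total, val = val, total` → total = 29; val = 5
So val = 5

Answer: 5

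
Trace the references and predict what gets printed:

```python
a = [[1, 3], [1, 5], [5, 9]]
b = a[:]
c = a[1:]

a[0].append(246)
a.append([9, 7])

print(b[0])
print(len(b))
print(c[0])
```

Key concept: slice with nested mutation.
Step by step:
`a = [[1, 3], [1, 5], [5, 9]]` → a = [[1, 3], [1, 5], [5, 9]]
`b = a[:]` → b = [[1, 3], [1, 5], [5, 9]]
`c = a[1:]` → c = [[1, 5], [5, 9]]
`a[0].append(246)` → a = [[1, 3, 246], [1, 5], [5, 9]]; b = [[1, 3, 246], [1, 5], [5, 9]]
`a.append([9, 7])` → a = [[1, 3, 246], [1, 5], [5, 9], [9, 7]]
`print(b[0])` → prints [1, 3, 246]
`print(len(b))` → prints 3
`print(c[0])` → prints [1, 5]

Answer:
[1, 3, 246]
3
[1, 5]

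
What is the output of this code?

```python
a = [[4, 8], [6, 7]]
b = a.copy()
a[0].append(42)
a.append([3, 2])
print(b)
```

Key concept: shallow copy with nested lists.
Step by step:
`a = [[4, 8], [6, 7]]` → a = [[4, 8], [6, 7]]
`b = a.copy()` → b = [[4, 8], [6, 7]]
`a[0].append(42)` → a = [[4, 8, 42], [6, 7]]; b = [[4, 8, 42], [6, 7]]
`a.append([3, 2])` → a = [[4, 8, 42], [6, 7], [3, 2]]
`print(b)` → prints [[4, 8, 42], [6, 7]]

Answer: [[4, 8, 42], [6, 7]]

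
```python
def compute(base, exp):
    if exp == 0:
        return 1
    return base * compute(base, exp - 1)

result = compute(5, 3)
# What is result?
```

compute(5, 3) = 5 * 5 * 5 = 125

Answer: 125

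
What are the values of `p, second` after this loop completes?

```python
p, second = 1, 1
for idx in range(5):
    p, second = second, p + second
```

Fibonacci: after 5 iterations
`p, second` takes the values: (1, 1) → (1, 2) → (2, 3) → (3, 5) → (5, 8) → (8, 13)

Answer: 8, 13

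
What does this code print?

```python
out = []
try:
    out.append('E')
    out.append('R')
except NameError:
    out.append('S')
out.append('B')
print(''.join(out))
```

Execution trace: 'E' (try body) → 'R' (try body, no exception) → 'B' (after the try/except). Output: ERB

Answer: ERB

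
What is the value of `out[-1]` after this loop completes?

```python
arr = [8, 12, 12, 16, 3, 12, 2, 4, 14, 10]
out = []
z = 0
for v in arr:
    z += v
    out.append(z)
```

Cumulative sum ends at 93
`out` takes the values: [] → [8] → [8, 20] → [8, 20, 32] → [8, 20, 32, 48] → [8, 20, 32, 48, 51] → [8, 20, 32, 48, 51, 63] → [8, 20, 32, 48, 51, 63, 65] → [8, 20, 32, 48, 51, 63, 65, 69] → [8, 20, 32, 48, 51, 63, 65, 69, 83] → [8, 20, 32, 48, 51, 63, 65, 69, 83, 93]
So `out[-1]` = 93

Answer: 93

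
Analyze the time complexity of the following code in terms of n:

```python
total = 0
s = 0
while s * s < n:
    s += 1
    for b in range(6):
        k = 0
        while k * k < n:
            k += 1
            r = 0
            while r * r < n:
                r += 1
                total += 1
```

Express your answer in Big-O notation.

Each loop level contributes: √n × 1 × √n × √n. Multiplying the contributions gives O(n√n).

Answer: O(n√n)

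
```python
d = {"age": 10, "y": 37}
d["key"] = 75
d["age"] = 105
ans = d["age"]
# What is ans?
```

Trace:
`d = {"age": 10, "y": 37}` → d = {'age': 10, 'y': 37}
`d["key"] = 75` → d = {'age': 10, 'y': 37, 'key': 75}
`d["age"] = 105` → d = {'age': 105, 'y': 37, 'key': 75}
`ans = d["age"]` → ans = 105
So ans = 105

Answer: 105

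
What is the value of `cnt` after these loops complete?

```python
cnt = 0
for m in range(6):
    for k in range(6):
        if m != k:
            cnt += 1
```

6² - 6 (exclude diagonal)
`cnt` takes the values: 0 → 1 → 2 → 3 → 4 → 5 → 6 → 7 → 8 → 9 → 10 → 11 → 12 → 13 → 14 → 15 → 16 → 17 → 18 → 19 → 20 → 21 → 22 → 23 → 24 → 25 → 26 → 27 → 28 → 29 → 30

Answer: 30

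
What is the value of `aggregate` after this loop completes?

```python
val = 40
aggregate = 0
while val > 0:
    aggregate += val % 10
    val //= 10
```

Sum digits of 40
`aggregate` takes the values: 0 → 4

Answer: 4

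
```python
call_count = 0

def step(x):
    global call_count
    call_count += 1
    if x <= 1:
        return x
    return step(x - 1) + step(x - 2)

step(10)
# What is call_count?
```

Calls(x) = 1 + Calls(x-1) + Calls(x-2); Calls(0)=Calls(1)=1. For x=10 this gives 177.

Answer: 177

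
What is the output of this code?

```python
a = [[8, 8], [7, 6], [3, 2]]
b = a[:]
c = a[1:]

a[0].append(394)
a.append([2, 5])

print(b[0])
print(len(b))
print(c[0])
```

Key concept: slice with nested mutation.
Step by step:
`a = [[8, 8], [7, 6], [3, 2]]` → a = [[8, 8], [7, 6], [3, 2]]
`b = a[:]` → b = [[8, 8], [7, 6], [3, 2]]
`c = a[1:]` → c = [[7, 6], [3, 2]]
`a[0].append(394)` → a = [[8, 8, 394], [7, 6], [3, 2]]; b = [[8, 8, 394], [7, 6], [3, 2]]
`a.append([2, 5])` → a = [[8, 8, 394], [7, 6], [3, 2], [2, 5]]
`print(b[0])` → prints [8, 8, 394]
`print(len(b))` → prints 3
`print(c[0])` → prints [7, 6]

Answer:
[8, 8, 394]
3
[7, 6]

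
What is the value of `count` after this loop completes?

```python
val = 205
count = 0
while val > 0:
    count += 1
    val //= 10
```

Count digits by repeated division by 10
`count` takes the values: 0 → 1 → 2 → 3

Answer: 3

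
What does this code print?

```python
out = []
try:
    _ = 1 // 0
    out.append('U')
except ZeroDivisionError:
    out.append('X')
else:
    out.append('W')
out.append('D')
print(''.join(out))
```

Execution trace: 'X' (except ZeroDivisionError) → 'D' (after the try/except). Output: XD

Answer: XD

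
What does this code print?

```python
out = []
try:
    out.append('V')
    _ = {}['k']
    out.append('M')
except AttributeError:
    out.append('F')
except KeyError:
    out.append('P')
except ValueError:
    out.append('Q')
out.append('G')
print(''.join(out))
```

Execution trace: 'V' (try body) → 'P' (except KeyError) → 'G' (after the try/except). Output: VPG

Answer: VPG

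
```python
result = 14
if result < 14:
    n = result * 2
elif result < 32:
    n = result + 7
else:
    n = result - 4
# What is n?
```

Trace:
`result = 14` → result = 14
`if result < 14: ...` → result < 14 is False, result < 32 is True → n = 21
So n = 21

Answer: 21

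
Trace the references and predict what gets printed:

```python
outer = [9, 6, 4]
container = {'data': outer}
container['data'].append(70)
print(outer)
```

Key concept: dict holds reference to list.
Step by step:
`outer = [9, 6, 4]` → outer = [9, 6, 4]
`container = {'data': outer}` → container = {'data': [9, 6, 4]}
`container['data'].append(70)` → outer = [9, 6, 4, 70]; container = {'data': [9, 6, 4, 70]}
`print(outer)` → prints [9, 6, 4, 70]

Answer: [9, 6, 4, 70]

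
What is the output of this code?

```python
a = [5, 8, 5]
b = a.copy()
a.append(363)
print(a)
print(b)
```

Key concept: list.copy() creates independent copy.
Step by step:
`a = [5, 8, 5]` → a = [5, 8, 5]
`b = a.copy()` → b = [5, 8, 5]
`a.append(363)` → a = [5, 8, 5, 363]
`print(a)` → prints [5, 8, 5, 363]
`print(b)` → prints [5, 8, 5]

Answer:
[5, 8, 5, 363]
[5, 8, 5]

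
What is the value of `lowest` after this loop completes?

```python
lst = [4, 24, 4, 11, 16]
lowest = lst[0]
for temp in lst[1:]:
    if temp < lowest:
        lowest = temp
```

Minimum of [4, 24, 4, 11, 16]
`lowest` takes the values: 4

Answer: 4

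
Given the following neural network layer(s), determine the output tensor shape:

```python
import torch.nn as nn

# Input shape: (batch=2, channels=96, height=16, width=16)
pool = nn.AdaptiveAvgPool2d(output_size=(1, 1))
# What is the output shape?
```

Input: (2, 96, 16, 16) -> Output: (2, 96, 1, 1)

Answer: (2, 96, 1, 1)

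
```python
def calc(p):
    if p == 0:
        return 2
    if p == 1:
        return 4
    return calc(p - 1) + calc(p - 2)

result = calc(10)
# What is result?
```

Build up from base cases: calc(0)=2, calc(1)=4, calc(2)=6, calc(3)=10, calc(4)=16, calc(5)=26, calc(6)=42, ..., calc(10)=288

Answer: 288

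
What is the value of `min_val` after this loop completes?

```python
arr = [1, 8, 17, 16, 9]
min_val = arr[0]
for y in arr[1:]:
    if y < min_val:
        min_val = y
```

Minimum of [1, 8, 17, 16, 9]
`min_val` takes the values: 1

Answer: 1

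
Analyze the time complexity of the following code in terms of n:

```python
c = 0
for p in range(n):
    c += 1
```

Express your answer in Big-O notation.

Each loop level contributes: n. Multiplying the contributions gives O(n).

Answer: O(n)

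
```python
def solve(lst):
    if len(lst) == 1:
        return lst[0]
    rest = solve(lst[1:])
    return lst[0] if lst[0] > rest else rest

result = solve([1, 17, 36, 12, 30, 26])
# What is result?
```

Recursive max over [1, 17, 36, 12, 30, 26] = 36

Answer: 36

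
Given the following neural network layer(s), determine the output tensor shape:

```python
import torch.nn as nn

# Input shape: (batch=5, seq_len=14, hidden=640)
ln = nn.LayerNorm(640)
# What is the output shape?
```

Input: (5, 14, 640) -> Output: (5, 14, 640)

Answer: (5, 14, 640)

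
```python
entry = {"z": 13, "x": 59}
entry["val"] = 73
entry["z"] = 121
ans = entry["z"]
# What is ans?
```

Trace:
`entry = {"z": 13, "x": 59}` → entry = {'z': 13, 'x': 59}
`entry["val"] = 73` → entry = {'z': 13, 'x': 59, 'val': 73}
`entry["z"] = 121` → entry = {'z': 121, 'x': 59, 'val': 73}
`ans = entry["z"]` → ans = 121
So ans = 121

Answer: 121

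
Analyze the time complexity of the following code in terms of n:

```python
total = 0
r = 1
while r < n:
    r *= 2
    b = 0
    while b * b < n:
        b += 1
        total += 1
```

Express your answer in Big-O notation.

Each loop level contributes: log n × √n. Multiplying the contributions gives O(√n log n).

Answer: O(√n log n)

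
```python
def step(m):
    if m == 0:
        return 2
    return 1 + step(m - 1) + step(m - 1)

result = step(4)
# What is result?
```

step(m) = 1 + 2·step(m-1), step(0)=2. Closed form: (2+1)·2^4 - 1 = 47.

Answer: 47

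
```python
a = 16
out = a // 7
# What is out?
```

Trace:
`a = 16` → a = 16
`out = a // 7` → out = 2
So out = 2

Answer: 2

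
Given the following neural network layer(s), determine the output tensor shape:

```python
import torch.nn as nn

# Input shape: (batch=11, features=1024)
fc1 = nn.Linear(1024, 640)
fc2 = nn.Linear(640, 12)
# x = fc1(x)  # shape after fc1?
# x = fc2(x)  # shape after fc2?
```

Input: (11, 1024) -> after fc1: (11, 640) -> Output: (11, 12)

Answer: (11, 12)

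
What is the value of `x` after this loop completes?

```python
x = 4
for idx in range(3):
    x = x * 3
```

Multiply by 3, 3 times: 4 * 3^3 = 108
`x` takes the values: 4 → 12 → 36 → 108

Answer: 108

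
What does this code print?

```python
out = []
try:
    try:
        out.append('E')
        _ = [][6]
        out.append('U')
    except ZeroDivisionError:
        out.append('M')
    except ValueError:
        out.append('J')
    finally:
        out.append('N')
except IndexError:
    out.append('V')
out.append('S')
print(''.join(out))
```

Execution trace: 'E' (inner try body) → 'N' (inner finally) → 'V' (outer except IndexError) → 'S' (after the try/except). Output: ENVS

Answer: ENVS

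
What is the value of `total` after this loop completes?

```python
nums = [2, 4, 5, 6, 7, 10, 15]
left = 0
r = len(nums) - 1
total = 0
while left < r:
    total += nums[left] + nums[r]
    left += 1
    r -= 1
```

Sum of pairs from ends
`total` takes the values: 0 → 17 → 31 → 43

Answer: 43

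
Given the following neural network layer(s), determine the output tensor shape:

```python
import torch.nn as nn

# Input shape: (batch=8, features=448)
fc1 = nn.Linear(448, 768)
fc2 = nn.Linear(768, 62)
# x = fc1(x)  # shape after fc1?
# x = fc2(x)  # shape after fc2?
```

Input: (8, 448) -> after fc1: (8, 768) -> Output: (8, 62)

Answer: (8, 62)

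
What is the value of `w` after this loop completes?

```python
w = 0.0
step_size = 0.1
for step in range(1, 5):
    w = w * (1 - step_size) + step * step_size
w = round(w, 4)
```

Moving average with lr=0.1
`w` takes the values: 0.0 → 0.1 → 0.29 → 0.561 → 0.9049

Answer: 0.9049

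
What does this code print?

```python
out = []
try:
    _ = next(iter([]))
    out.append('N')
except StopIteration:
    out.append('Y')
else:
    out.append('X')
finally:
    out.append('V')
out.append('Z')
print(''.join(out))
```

Execution trace: 'Y' (except StopIteration) → 'V' (finally) → 'Z' (after the try/except). Output: YVZ

Answer: YVZ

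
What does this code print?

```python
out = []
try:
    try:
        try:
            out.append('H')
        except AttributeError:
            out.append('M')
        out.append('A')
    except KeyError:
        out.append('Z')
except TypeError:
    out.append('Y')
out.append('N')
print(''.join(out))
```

Execution trace: 'H' (inner try body, no exception) → 'A' (try body, no exception) → 'N' (after the try/except). Output: HAN

Answer: HAN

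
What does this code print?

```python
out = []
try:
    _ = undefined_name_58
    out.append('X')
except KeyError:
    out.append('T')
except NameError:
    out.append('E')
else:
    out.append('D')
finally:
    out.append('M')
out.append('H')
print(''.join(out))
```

Execution trace: 'E' (except NameError) → 'M' (finally) → 'H' (after the try/except). Output: EMH

Answer: EMH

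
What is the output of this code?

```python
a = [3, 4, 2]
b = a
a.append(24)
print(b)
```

Key concept: basic list aliasing.
Step by step:
`a = [3, 4, 2]` → a = [3, 4, 2]
`b = a` → b = [3, 4, 2] (same object as a)
`a.append(24)` → a = [3, 4, 2, 24] (same object as b); b = [3, 4, 2, 24] (same object as a)
`print(b)` → prints [3, 4, 2, 24]

Answer: [3, 4, 2, 24]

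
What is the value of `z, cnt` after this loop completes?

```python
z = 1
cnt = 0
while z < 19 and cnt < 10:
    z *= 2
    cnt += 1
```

Double until >= 19 or 10 iterations
`z, cnt` takes the values: (1, 0) → (2, 0) → (2, 1) → (4, 1) → (4, 2) → (8, 2) → (8, 3) → (16, 3) → (16, 4) → (32, 4) → (32, 5)

Answer: 32, 5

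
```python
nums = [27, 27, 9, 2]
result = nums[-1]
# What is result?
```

Trace:
`nums = [27, 27, 9, 2]` → nums = [27, 27, 9, 2]
`result = nums[-1]` → result = 2
So result = 2

Answer: 2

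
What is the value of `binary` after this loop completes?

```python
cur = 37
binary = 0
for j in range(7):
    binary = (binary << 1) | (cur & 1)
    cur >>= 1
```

Reverse lowest 7 bits of 37
`binary` takes the values: 0 → 1 → 2 → 5 → 10 → 20 → 41 → 82

Answer: 82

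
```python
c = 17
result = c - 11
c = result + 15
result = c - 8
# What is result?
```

Trace:
`c = 17` → c = 17
`result = c - 11` → result = 6
`c = result + 15` → c = 21
`result = c - 8` → result = 13
So result = 13

Answer: 13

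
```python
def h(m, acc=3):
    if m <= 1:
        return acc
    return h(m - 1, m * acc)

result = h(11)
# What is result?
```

Accumulator trace (n, acc): (11, 3) -> (10, 33) -> (9, 330) -> (8, 2970) -> (7, 23760) -> (6, 166320) -> (5, 997920) -> (4, 4989600) -> (3, 19958400) -> (2, 59875200) -> (1, 119750400) -> return 119750400

Answer: 119750400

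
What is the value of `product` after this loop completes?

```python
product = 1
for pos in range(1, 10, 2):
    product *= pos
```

Product of 1, 3, 5, ... up to 9
`product` takes the values: 1 → 3 → 15 → 105 → 945

Answer: 945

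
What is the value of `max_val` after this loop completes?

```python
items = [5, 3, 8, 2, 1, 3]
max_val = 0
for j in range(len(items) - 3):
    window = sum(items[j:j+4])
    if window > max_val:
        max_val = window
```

Max sum of 4-element window in [5, 3, 8, 2, 1, 3]
`max_val` takes the values: 0 → 18

Answer: 18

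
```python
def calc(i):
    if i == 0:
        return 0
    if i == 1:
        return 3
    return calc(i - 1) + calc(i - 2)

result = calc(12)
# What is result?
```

Build up from base cases: calc(0)=0, calc(1)=3, calc(2)=3, calc(3)=6, calc(4)=9, calc(5)=15, calc(6)=24, ..., calc(12)=432

Answer: 432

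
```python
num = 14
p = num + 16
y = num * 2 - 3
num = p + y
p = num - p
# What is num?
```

Trace:
`num = 14` → num = 14
`p = num + 16` → p = 30
`y = num * 2 - 3` → y = 25
`num = p + y` → num = 55
`p = num - p` → p = 25
So num = 55

Answer: 55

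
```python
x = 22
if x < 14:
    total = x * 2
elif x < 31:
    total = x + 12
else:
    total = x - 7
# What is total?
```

Trace:
`x = 22` → x = 22
`if x < 14: ...` → x < 14 is False, x < 31 is True → total = 34
So total = 34

Answer: 34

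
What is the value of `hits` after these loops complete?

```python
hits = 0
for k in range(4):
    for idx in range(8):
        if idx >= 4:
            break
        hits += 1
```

Inner breaks at 4, outer runs 4 times
`hits` takes the values: 0 → 1 → 2 → 3 → 4 → 5 → 6 → 7 → 8 → 9 → 10 → 11 → 12 → 13 → 14 → 15 → 16

Answer: 16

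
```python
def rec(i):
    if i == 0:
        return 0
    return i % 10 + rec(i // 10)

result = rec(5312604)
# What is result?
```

Sum of digits of 5312604: 4 + 0 + 6 + 2 + 1 + 3 + 5 = 21

Answer: 21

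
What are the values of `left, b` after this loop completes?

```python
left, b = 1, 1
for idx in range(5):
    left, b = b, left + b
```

Fibonacci: after 5 iterations
`left, b` takes the values: (1, 1) → (1, 2) → (2, 3) → (3, 5) → (5, 8) → (8, 13)

Answer: 8, 13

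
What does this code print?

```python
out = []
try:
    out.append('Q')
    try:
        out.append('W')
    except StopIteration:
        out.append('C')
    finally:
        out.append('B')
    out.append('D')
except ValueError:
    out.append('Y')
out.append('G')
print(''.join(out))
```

Execution trace: 'Q' (try body) → 'W' (inner try body, no exception) → 'B' (inner finally) → 'D' (try body, no exception) → 'G' (after the try/except). Output: QWBDG

Answer: QWBDG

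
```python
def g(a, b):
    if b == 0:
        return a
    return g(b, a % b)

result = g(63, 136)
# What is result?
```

g(63, 136) -> g(136, 63) -> g(63, 10) -> g(10, 3) -> g(3, 1) -> g(1, 0) -> 1

Answer: 1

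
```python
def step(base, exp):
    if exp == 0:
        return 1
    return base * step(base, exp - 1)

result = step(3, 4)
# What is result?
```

step(3, 4) = 3 * 3 * 3 * 3 = 81

Answer: 81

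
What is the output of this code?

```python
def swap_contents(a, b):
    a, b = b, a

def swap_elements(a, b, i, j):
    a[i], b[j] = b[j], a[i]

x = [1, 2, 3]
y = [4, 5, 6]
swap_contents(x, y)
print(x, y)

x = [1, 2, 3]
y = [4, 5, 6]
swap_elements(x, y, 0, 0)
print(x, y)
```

Key concept: parameter rebinding vs mutation.
Step by step:
`x = [1, 2, 3]` → x = [1, 2, 3]
`y = [4, 5, 6]` → y = [4, 5, 6]
`swap_contents(x, y)` → no visible change to tracked variables
`print(x, y)` → prints [1, 2, 3] [4, 5, 6]
`x = [1, 2, 3]` → x = [1, 2, 3]
`y = [4, 5, 6]` → y = [4, 5, 6]
`swap_elements(x, y, 0, 0)` → x = [4, 2, 3]; y = [1, 5, 6]
`print(x, y)` → prints [4, 2, 3] [1, 5, 6]

Answer:
[1, 2, 3] [4, 5, 6]
[4, 2, 3] [1, 5, 6]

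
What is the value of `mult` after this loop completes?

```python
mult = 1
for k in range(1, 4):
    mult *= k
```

3! = 6
`mult` takes the values: 1 → 2 → 6

Answer: 6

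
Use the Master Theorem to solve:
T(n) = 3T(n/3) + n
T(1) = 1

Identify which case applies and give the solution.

a=3, b=3, f(n)=n. log_3(3) = 1. Since c=1 = 1, Case 2 applies: T(n) = Θ(n^log_b(a) · log n) = O(n log n).

Answer: O(n log n) - Case 2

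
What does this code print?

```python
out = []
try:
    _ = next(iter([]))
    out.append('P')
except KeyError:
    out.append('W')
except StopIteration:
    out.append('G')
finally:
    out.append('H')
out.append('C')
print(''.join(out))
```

Execution trace: 'G' (except StopIteration) → 'H' (finally) → 'C' (after the try/except). Output: GHC

Answer: GHC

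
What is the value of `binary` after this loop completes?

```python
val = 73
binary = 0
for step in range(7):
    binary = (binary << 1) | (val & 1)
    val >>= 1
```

Reverse lowest 7 bits of 73
`binary` takes the values: 0 → 1 → 2 → 4 → 9 → 18 → 36 → 73

Answer: 73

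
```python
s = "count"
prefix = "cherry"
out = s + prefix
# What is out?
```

Trace:
`s = "count"` → s = 'count'
`prefix = "cherry"` → prefix = 'cherry'
`out = s + prefix` → out = 'countcherry'
So out = 'countcherry'

Answer: 'countcherry'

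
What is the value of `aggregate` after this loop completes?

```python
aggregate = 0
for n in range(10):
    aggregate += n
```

Sum of 0 to 9 = 45
`aggregate` takes the values: 0 → 1 → 3 → 6 → 10 → 15 → 21 → 28 → 36 → 45

Answer: 45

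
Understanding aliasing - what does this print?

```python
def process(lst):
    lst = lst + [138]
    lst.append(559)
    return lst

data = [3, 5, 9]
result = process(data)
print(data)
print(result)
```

Key concept: rebinding parameter vs mutation.
Step by step:
`data = [3, 5, 9]` → data = [3, 5, 9]
`result = process(data)` → result = [3, 5, 9, 138, 559]
`print(data)` → prints [3, 5, 9]
`print(result)` → prints [3, 5, 9, 138, 559]

Answer:
[3, 5, 9]
[3, 5, 9, 138, 559]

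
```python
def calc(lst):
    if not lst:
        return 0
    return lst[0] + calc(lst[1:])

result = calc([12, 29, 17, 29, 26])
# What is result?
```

12 + 29 + 17 + 29 + 26 + 0 = 113

Answer: 113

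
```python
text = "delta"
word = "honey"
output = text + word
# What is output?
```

Trace:
`text = "delta"` → text = 'delta'
`word = "honey"` → word = 'honey'
`output = text + word` → output = 'deltahoney'
So output = 'deltahoney'

Answer: 'deltahoney'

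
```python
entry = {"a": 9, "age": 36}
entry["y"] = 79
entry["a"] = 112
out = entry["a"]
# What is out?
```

Trace:
`entry = {"a": 9, "age": 36}` → entry = {'a': 9, 'age': 36}
`entry["y"] = 79` → entry = {'a': 9, 'age': 36, 'y': 79}
`entry["a"] = 112` → entry = {'a': 112, 'age': 36, 'y': 79}
`out = entry["a"]` → out = 112
So out = 112

Answer: 112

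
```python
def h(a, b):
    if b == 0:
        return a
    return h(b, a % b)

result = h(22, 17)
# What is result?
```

h(22, 17) -> h(17, 5) -> h(5, 2) -> h(2, 1) -> h(1, 0) -> 1

Answer: 1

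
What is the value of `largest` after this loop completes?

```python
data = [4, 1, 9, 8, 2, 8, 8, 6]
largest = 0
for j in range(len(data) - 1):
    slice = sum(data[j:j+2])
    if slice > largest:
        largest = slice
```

Max sum of 2-element window in [4, 1, 9, 8, 2, 8, 8, 6]
`largest` takes the values: 0 → 5 → 10 → 17

Answer: 17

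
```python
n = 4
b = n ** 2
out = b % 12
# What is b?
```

Trace:
`n = 4` → n = 4
`b = n ** 2` → b = 16
`out = b % 12` → out = 4
So b = 16

Answer: 16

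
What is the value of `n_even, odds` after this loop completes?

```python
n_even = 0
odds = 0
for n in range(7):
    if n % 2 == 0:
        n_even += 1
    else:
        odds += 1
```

Count evens and odds in range(7)
`n_even, odds` takes the values: (0, 0) → (1, 0) → (1, 1) → (2, 1) → (2, 2) → (3, 2) → (3, 3) → (4, 3)

Answer: 4, 3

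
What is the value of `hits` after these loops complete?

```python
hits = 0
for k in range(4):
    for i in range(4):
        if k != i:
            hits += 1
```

4² - 4 (exclude diagonal)
`hits` takes the values: 0 → 1 → 2 → 3 → 4 → 5 → 6 → 7 → 8 → 9 → 10 → 11 → 12

Answer: 12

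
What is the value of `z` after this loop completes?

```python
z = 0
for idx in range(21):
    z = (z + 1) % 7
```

Increment mod 7, 21 times = 0
`z` takes the values: 0 → 1 → 2 → 3 → 4 → 5 → 6 → 0 → 1 → 2 → 3 → 4 → 5 → 6 → 0 → 1 → 2 → 3 → 4 → 5 → 6 → 0

Answer: 0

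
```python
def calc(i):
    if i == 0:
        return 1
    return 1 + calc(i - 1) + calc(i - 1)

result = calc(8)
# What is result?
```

calc(i) = 1 + 2·calc(i-1), calc(0)=1. Closed form: (1+1)·2^8 - 1 = 511.

Answer: 511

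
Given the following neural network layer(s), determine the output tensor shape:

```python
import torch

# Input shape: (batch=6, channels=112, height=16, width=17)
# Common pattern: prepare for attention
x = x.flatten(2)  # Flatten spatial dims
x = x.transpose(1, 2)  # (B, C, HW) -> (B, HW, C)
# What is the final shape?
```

Input: (6, 112, 16, 17) -> after flatten(2): (6, 112, 272) -> Output: (6, 272, 112)

Answer: (6, 272, 112)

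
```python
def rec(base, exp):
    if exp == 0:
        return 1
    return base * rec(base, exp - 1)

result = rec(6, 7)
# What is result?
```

rec(6, 7) = 6 * 6 * 6 * 6 * 6 * 6 * 6 = 279936

Answer: 279936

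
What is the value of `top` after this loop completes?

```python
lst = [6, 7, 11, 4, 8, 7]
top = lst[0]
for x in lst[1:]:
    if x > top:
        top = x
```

Maximum of [6, 7, 11, 4, 8, 7]
`top` takes the values: 6 → 7 → 11

Answer: 11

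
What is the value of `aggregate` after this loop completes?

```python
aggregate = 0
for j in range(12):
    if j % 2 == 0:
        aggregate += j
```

Sum of even numbers 0 to 11
`aggregate` takes the values: 0 → 2 → 6 → 12 → 20 → 30

Answer: 30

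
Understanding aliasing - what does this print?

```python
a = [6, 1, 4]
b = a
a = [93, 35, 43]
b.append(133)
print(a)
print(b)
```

Key concept: rebinding vs mutation: a is rebound to a new list, b still points at the original.
Step by step:
`a = [6, 1, 4]` → a = [6, 1, 4]
`b = a` → b = [6, 1, 4] (same object as a)
`a = [93, 35, 43]` → a = [93, 35, 43]
`b.append(133)` → b = [6, 1, 4, 133]
`print(a)` → prints [93, 35, 43]
`print(b)` → prints [6, 1, 4, 133]

Answer:
[93, 35, 43]
[6, 1, 4, 133]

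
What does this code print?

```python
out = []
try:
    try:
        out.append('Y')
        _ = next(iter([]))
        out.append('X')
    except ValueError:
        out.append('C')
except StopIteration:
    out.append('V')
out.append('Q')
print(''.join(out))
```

Execution trace: 'Y' (inner try body) → 'V' (outer except StopIteration) → 'Q' (after the try/except). Output: YVQ

Answer: YVQ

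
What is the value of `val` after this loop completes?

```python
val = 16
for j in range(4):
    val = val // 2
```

Halve 4 times: 16 // 2^4 = 1
`val` takes the values: 16 → 8 → 4 → 2 → 1

Answer: 1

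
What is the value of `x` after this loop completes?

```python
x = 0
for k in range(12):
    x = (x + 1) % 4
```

Increment mod 4, 12 times = 0
`x` takes the values: 0 → 1 → 2 → 3 → 0 → 1 → 2 → 3 → 0 → 1 → 2 → 3 → 0

Answer: 0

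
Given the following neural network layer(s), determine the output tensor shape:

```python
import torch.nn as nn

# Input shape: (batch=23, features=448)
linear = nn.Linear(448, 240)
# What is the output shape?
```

Input: (23, 448) -> Output: (23, 240)

Answer: (23, 240)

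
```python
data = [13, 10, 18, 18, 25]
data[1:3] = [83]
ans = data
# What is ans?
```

Trace:
`data = [13, 10, 18, 18, 25]` → data = [13, 10, 18, 18, 25]
`data[1:3] = [83]` → data = [13, 83, 18, 25]
`ans = data` → ans = [13, 83, 18, 25]
So ans = [13, 83, 18, 25]

Answer: [13, 83, 18, 25]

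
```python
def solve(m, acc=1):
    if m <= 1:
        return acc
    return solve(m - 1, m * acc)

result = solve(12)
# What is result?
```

Accumulator trace (n, acc): (12, 1) -> (11, 12) -> (10, 132) -> (9, 1320) -> (8, 11880) -> (7, 95040) -> (6, 665280) -> (5, 3991680) -> (4, 19958400) -> (3, 79833600) -> (2, 239500800) -> (1, 479001600) -> return 479001600

Answer: 479001600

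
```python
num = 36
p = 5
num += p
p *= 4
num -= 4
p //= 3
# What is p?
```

Trace:
`num = 36` → num = 36
`p = 5` → p = 5
`num += p` → num = 41
`p *= 4` → p = 20
`num -= 4` → num = 37
`p //= 3` → p = 6
So p = 6

Answer: 6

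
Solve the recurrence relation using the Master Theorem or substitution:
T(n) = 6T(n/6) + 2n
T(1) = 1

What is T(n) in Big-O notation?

By Master Theorem: a=6, b=6, f(n)=2n. Since log_6(6) = 1 and f(n) = Θ(n^1), Case 2 applies. T(n) = O(n log n).

Answer: O(n log n)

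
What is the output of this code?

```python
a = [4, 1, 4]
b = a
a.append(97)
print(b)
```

Key concept: basic list aliasing.
Step by step:
`a = [4, 1, 4]` → a = [4, 1, 4]
`b = a` → b = [4, 1, 4] (same object as a)
`a.append(97)` → a = [4, 1, 4, 97] (same object as b); b = [4, 1, 4, 97] (same object as a)
`print(b)` → prints [4, 1, 4, 97]

Answer: [4, 1, 4, 97]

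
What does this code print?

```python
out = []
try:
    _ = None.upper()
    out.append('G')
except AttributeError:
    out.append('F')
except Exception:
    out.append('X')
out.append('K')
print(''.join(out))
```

Execution trace: 'F' (except AttributeError) → 'K' (after the try/except). Output: FK

Answer: FK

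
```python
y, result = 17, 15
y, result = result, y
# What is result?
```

Trace:
`y, result = 17, 15` → y = 17; result = 15
`y, result = result, y` → y = 15; result = 17
So result = 17

Answer: 17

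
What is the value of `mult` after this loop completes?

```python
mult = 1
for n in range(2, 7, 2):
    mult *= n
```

Product of even numbers 2 to 6
`mult` takes the values: 1 → 2 → 8 → 48

Answer: 48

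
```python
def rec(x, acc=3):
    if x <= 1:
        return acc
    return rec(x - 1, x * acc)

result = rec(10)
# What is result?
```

Accumulator trace (n, acc): (10, 3) -> (9, 30) -> (8, 270) -> (7, 2160) -> (6, 15120) -> (5, 90720) -> (4, 453600) -> (3, 1814400) -> (2, 5443200) -> (1, 10886400) -> return 10886400

Answer: 10886400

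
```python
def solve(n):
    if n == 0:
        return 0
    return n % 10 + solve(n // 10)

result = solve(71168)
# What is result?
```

Sum of digits of 71168: 8 + 6 + 1 + 1 + 7 = 23

Answer: 23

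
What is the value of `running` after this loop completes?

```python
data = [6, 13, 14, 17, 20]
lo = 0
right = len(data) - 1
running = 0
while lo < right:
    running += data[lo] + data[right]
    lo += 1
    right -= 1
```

Sum of pairs from ends
`running` takes the values: 0 → 26 → 56

Answer: 56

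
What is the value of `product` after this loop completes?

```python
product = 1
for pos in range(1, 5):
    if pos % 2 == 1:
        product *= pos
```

Product of odd numbers 1 to 4
`product` takes the values: 1 → 3

Answer: 3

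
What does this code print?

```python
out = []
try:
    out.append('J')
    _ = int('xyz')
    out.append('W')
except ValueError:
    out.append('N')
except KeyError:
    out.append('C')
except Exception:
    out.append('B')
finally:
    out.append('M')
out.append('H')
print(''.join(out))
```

Execution trace: 'J' (try body) → 'N' (except ValueError) → 'M' (finally) → 'H' (after the try/except). Output: JNMH

Answer: JNMH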